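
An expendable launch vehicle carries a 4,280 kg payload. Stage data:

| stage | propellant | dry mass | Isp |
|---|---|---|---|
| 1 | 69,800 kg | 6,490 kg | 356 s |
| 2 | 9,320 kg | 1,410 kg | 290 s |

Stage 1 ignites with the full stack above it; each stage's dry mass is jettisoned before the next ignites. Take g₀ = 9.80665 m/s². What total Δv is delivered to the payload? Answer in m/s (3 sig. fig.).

Ignition mass of stage 1 = 69,800+6,490 + 9,320+1,410 + 4,280 = 91,300 kg.
Stage 1: m₀ = 91,300 kg, m_f = 91,300 − 69,800 = 21,500 kg; Δv = 356×9.80665×ln(4.247) = 3491.2×1.4461 ≈ 5049 m/s.
Stage 2: m₀ = 15,010 kg, m_f = 15,010 − 9,320 = 5,690 kg; Δv = 290×9.80665×ln(2.638) = 2843.9×0.9700 ≈ 2759 m/s.
Total Δv = 5049 + 2759 = 7808 m/s.

Δv ≈ 7810 m/s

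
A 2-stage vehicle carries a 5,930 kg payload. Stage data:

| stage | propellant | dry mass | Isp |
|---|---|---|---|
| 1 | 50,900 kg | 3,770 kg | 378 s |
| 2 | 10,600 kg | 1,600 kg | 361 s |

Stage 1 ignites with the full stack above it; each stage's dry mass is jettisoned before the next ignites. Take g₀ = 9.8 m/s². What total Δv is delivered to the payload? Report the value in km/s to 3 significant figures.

Ignition mass of stage 1 = 50,900+3,770 + 10,600+1,600 + 5,930 = 72,800 kg.
Stage 1: m₀ = 72,800 kg, m_f = 72,800 − 50,900 = 21,900 kg; Δv = 378×9.8×ln(3.324) = 3704.4×1.2012 ≈ 4450 m/s.
Stage 2: m₀ = 18,130 kg, m_f = 18,130 − 10,600 = 7,530 kg; Δv = 361×9.8×ln(2.408) = 3537.8×0.8787 ≈ 3109 m/s.
Total Δv = 4450 + 3109 = 7559 m/s.

Δv ≈ 7.56 km/s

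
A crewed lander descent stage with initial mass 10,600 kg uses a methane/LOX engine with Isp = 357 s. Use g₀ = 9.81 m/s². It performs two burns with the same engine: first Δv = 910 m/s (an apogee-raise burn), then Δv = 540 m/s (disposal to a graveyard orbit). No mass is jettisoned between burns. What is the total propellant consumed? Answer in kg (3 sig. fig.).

total propellant consumed ≈ 3590 kg

v_e = Isp · g₀ = 357 × 9.81 = 3502.2 m/s.
After the first burn: m = 10600 × exp(−910/3502.2) = 10600 × 0.77118 = 8,174.51 kg.
After the second burn: m = 8,174.51 × exp(−540/3502.2) = 8,174.51 × 0.85711 = 7,006.45 kg.
Total propellant = m₀ − m_final = 10600 − 7,006.45 = 3,593.55 kg.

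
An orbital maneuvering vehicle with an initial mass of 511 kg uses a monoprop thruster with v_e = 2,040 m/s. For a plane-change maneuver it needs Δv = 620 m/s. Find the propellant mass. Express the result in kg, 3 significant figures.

m₀/m_f = exp(Δv / v_e) = exp(620 / 2040.0) = exp(0.3039) = 1.3552.
m_f = 511 / 1.3552 = 377.066 kg, so propellant = m₀ − m_f = 511 − 377.066 = 133.934 kg.

propellant mass ≈ 134 kg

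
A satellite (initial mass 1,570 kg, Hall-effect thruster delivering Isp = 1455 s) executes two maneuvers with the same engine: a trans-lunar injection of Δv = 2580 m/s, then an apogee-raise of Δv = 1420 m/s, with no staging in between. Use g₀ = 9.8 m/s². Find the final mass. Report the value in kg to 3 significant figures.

v_e = Isp · g₀ = 1455 × 9.8 = 14259.0 m/s.
After the first burn: m = 1570 × exp(−2580/14259.0) = 1570 × 0.83449 = 1,310.15 kg.
After the second burn: m = 1,310.15 × exp(−1420/14259.0) = 1,310.15 × 0.90521 = 1,185.96 kg.

final mass ≈ 1190 kg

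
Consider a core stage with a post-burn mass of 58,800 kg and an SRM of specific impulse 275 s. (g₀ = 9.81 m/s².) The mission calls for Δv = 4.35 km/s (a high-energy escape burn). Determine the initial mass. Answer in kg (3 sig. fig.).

initial mass ≈ 295000 kg

v_e = Isp · g₀ = 275 × 9.81 = 2697.8 m/s.
Rocket equation: m₀/m_f = exp(Δv / v_e) = exp(4350 / 2697.8) = exp(1.6125) = 5.0151.
m₀ = m_f × 5.0151 = 58,800 × 5.0151 = 294,888 kg.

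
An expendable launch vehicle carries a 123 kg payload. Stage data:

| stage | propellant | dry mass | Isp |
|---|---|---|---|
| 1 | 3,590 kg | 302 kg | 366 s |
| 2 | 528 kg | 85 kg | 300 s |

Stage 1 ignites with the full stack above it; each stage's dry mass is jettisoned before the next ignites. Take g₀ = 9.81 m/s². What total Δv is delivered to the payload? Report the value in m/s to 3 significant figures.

Ignition mass of stage 1 = 3,590+302 + 528+85 + 123 = 4,628 kg.
Stage 1: m₀ = 4,628 kg, m_f = 4,628 − 3,590 = 1,038 kg; Δv = 366×9.81×ln(4.459) = 3590.5×1.4948 ≈ 5367 m/s.
Stage 2: m₀ = 736 kg, m_f = 736 − 528 = 208 kg; Δv = 300×9.81×ln(3.538) = 2943.0×1.2637 ≈ 3719 m/s.
Total Δv = 5367 + 3719 = 9086 m/s.

Δv ≈ 9090 m/s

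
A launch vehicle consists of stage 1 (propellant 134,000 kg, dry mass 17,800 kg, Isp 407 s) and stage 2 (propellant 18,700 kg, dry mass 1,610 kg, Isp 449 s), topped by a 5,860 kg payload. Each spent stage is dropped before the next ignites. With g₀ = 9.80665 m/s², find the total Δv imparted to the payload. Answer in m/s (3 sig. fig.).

Ignition mass of stage 1 = 134,000+17,800 + 18,700+1,610 + 5,860 = 177,970 kg.
Stage 1: m₀ = 177,970 kg, m_f = 177,970 − 134,000 = 43,970 kg; Δv = 407×9.80665×ln(4.048) = 3991.3×1.3981 ≈ 5580 m/s.
Stage 2: m₀ = 26,170 kg, m_f = 26,170 − 18,700 = 7,470 kg; Δv = 449×9.80665×ln(3.503) = 4403.2×1.2537 ≈ 5520 m/s.
Total Δv = 5580 + 5520 = 11100 m/s.

Δv ≈ 11100 m/s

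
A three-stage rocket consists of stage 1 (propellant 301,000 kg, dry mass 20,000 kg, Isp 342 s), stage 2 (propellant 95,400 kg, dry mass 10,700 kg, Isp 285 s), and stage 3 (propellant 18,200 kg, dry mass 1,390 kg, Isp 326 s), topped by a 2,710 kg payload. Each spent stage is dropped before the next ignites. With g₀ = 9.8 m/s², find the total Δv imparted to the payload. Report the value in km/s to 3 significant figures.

Ignition mass of stage 1 = 301,000+20,000 + 95,400+10,700 + 18,200+1,390 + 2,710 = 449,400 kg.
Stage 1: m₀ = 449,400 kg, m_f = 449,400 − 301,000 = 148,400 kg; Δv = 342×9.8×ln(3.028) = 3351.6×1.1080 ≈ 3714 m/s.
Stage 2: m₀ = 128,400 kg, m_f = 128,400 − 95,400 = 33,000 kg; Δv = 285×9.8×ln(3.891) = 2793.0×1.3586 ≈ 3795 m/s.
Stage 3: m₀ = 22,300 kg, m_f = 22,300 − 18,200 = 4,100 kg; Δv = 326×9.8×ln(5.439) = 3194.8×1.6936 ≈ 5411 m/s.
Total Δv = 3714 + 3795 + 5411 = 12920 m/s.

Δv ≈ 12.9 km/s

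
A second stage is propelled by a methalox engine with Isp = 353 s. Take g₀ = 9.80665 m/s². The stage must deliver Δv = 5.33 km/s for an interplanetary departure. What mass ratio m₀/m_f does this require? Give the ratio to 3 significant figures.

mass ratio ≈ 4.66

v_e = Isp · g₀ = 353 × 9.80665 = 3461.7 m/s.
Using Δv = v_e ln(m₀/m_f): m₀/m_f = exp(Δv / v_e) = exp(5330 / 3461.7) = exp(1.5397) = 4.6631.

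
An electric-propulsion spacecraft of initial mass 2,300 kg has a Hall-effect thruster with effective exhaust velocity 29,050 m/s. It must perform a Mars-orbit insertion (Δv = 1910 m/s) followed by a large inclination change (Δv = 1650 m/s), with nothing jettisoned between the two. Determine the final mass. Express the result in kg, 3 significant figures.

final mass ≈ 2030 kg

After the first burn: m = 2300 × exp(−1910/29050.0) = 2300 × 0.93637 = 2,153.65 kg.
After the second burn: m = 2,153.65 × exp(−1650/29050.0) = 2,153.65 × 0.94478 = 2,034.73 kg.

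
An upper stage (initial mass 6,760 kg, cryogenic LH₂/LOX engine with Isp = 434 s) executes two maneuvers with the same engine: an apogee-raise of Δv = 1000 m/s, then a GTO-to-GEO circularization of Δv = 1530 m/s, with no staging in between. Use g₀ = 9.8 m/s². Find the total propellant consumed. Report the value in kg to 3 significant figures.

total propellant consumed ≈ 3030 kg

v_e = Isp · g₀ = 434 × 9.8 = 4253.2 m/s.
After the first burn: m = 6760 × exp(−1000/4253.2) = 6760 × 0.79048 = 5,343.64 kg.
After the second burn: m = 5,343.64 × exp(−1530/4253.2) = 5,343.64 × 0.69787 = 3,729.17 kg.
Total propellant = m₀ − m_final = 6760 − 3,729.17 = 3,030.83 kg.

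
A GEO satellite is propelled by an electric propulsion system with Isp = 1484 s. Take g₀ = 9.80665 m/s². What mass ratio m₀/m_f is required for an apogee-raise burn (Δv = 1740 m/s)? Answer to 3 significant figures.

v_e = Isp · g₀ = 1484 × 9.80665 = 14553.1 m/s.
From the ideal rocket equation, m₀/m_f = exp(Δv / v_e) = exp(1740 / 14553.1) = exp(0.1196) = 1.1270.

mass ratio ≈ 1.13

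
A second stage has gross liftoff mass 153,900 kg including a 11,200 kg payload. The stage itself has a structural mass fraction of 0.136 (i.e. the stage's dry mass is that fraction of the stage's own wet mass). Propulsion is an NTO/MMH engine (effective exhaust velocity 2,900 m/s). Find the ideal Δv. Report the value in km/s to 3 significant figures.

Stage wet mass = m₀ − payload = 153,900 − 11,200 = 142,700 kg.
Stage dry mass = ε × stage wet mass = 0.136 × 142,700 = 19,407.2 kg.
Burnout mass m_f = stage dry + payload = 19,407.2 + 11,200 = 30,607.2 kg.
Using Δv = v_e ln(m₀/m_f): Δv = v_e · ln(153,900/30,607.2) = 2900.0 × ln(5.028) = 2900.0 × 1.6151 ≈ 4684 m/s.

Δv ≈ 4.68 km/s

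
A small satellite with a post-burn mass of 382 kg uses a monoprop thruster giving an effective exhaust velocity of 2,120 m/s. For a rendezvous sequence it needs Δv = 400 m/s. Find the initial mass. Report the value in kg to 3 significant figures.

initial mass ≈ 461 kg

By the Tsiolkovsky rocket equation, m₀/m_f = exp(Δv / v_e) = exp(400 / 2120.0) = exp(0.1887) = 1.2077.
m₀ = m_f × 1.2077 = 382 × 1.2077 = 461.341 kg.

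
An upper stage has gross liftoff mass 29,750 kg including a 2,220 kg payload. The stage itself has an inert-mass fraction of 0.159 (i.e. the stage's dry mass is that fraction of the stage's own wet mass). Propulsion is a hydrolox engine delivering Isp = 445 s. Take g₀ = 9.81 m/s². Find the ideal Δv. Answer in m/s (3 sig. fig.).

Δv ≈ 6580 m/s

Stage wet mass = m₀ − payload = 29,750 − 2,220 = 27,530 kg.
Stage dry mass = ε × stage wet mass = 0.159 × 27,530 = 4,377.27 kg.
Burnout mass m_f = stage dry + payload = 4,377.27 + 2,220 = 6,597.27 kg.
v_e = Isp · g₀ = 445 × 9.81 = 4365.4 m/s.
Δv = v_e · ln(29,750/6,597.27) = 4365.4 × ln(4.509) = 4365.4 × 1.5062 ≈ 6575 m/s.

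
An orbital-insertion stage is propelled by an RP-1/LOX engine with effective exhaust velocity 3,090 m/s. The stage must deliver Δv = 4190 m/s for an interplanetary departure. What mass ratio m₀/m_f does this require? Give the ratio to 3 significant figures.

mass ratio ≈ 3.88

By the Tsiolkovsky rocket equation, m₀/m_f = exp(Δv / v_e) = exp(4190 / 3090.0) = exp(1.3560) = 3.8806.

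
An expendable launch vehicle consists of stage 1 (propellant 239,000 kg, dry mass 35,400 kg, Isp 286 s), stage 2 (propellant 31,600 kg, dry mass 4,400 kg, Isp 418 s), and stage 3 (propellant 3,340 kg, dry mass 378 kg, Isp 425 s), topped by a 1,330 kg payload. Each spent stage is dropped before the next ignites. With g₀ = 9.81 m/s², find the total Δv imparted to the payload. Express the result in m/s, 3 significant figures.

Δv ≈ 14500 m/s

Ignition mass of stage 1 = 239,000+35,400 + 31,600+4,400 + 3,340+378 + 1,330 = 315,448 kg.
Stage 1: m₀ = 315,448 kg, m_f = 315,448 − 239,000 = 76,448 kg; Δv = 286×9.81×ln(4.126) = 2805.7×1.4174 ≈ 3977 m/s.
Stage 2: m₀ = 41,048 kg, m_f = 41,048 − 31,600 = 9,448 kg; Δv = 418×9.81×ln(4.345) = 4100.6×1.4689 ≈ 6024 m/s.
Stage 3: m₀ = 5,048 kg, m_f = 5,048 − 3,340 = 1,708 kg; Δv = 425×9.81×ln(2.956) = 4169.2×1.0837 ≈ 4518 m/s.
Total Δv = 3977 + 6024 + 4518 = 14519 m/s.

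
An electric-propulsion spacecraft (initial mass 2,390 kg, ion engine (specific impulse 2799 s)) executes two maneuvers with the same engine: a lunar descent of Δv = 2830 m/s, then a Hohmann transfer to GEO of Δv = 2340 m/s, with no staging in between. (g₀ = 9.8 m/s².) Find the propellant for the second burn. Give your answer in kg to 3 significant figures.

propellant for the second burn ≈ 176 kg

v_e = Isp · g₀ = 2799 × 9.8 = 27430.2 m/s.
After the first burn: m = 2390 × exp(−2830/27430.2) = 2390 × 0.90197 = 2,155.71 kg.
After the second burn: m = 2,155.71 × exp(−2340/27430.2) = 2,155.71 × 0.91823 = 1,979.44 kg.
Second-burn propellant = 2,155.71 − 1,979.44 = 176.27 kg.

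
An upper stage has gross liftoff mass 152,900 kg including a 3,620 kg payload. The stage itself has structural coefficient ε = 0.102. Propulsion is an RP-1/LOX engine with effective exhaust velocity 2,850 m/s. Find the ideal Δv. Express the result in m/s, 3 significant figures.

Δv ≈ 5970 m/s

Stage wet mass = m₀ − payload = 152,900 − 3,620 = 149,280 kg.
Stage dry mass = ε × stage wet mass = 0.102 × 149,280 = 15,226.6 kg.
Burnout mass m_f = stage dry + payload = 15,226.6 + 3,620 = 18,846.6 kg.
From the ideal rocket equation, Δv = v_e · ln(152,900/18,846.6) = 2850.0 × ln(8.113) = 2850.0 × 2.0935 ≈ 5966 m/s.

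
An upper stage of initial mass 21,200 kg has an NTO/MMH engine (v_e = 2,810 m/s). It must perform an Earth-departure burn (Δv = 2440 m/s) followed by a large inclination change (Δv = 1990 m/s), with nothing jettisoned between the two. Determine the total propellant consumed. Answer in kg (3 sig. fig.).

total propellant consumed ≈ 16800 kg

After the first burn: m = 21200 × exp(−2440/2810.0) = 21200 × 0.41965 = 8,896.58 kg.
After the second burn: m = 8,896.58 × exp(−1990/2810.0) = 8,896.58 × 0.49254 = 4,381.92 kg.
Total propellant = m₀ − m_final = 21200 − 4,381.92 = 16,818.08 kg.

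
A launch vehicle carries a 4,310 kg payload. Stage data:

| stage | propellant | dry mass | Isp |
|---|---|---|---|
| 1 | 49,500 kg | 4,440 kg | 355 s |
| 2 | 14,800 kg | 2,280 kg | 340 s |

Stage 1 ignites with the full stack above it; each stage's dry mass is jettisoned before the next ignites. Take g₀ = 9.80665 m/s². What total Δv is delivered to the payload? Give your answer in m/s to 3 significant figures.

Δv ≈ 7650 m/s

Ignition mass of stage 1 = 49,500+4,440 + 14,800+2,280 + 4,310 = 75,330 kg.
Stage 1: m₀ = 75,330 kg, m_f = 75,330 − 49,500 = 25,830 kg; Δv = 355×9.80665×ln(2.916) = 3481.4×1.0703 ≈ 3726 m/s.
Stage 2: m₀ = 21,390 kg, m_f = 21,390 − 14,800 = 6,590 kg; Δv = 340×9.80665×ln(3.246) = 3334.3×1.1774 ≈ 3926 m/s.
Total Δv = 3726 + 3926 = 7652 m/s.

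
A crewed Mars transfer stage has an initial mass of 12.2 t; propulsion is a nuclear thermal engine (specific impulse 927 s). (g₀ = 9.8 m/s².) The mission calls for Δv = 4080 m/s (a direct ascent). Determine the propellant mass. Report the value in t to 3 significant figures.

v_e = Isp · g₀ = 927 × 9.8 = 9084.6 m/s.
Using Δv = v_e ln(m₀/m_f): m₀/m_f = exp(Δv / v_e) = exp(4080 / 9084.6) = exp(0.4491) = 1.5669.
m_f = 12.2 / 1.5669 = 7.78607 t, so propellant = m₀ − m_f = 12.2 − 7.78607 = 4.41393 t.

propellant mass ≈ 4.41 t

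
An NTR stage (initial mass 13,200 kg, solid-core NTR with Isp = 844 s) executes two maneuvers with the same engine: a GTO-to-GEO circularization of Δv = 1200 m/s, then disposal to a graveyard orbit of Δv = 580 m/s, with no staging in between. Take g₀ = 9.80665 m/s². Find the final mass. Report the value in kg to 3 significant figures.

v_e = Isp · g₀ = 844 × 9.80665 = 8276.8 m/s.
After the first burn: m = 13200 × exp(−1200/8276.8) = 13200 × 0.86504 = 11,418.5 kg.
After the second burn: m = 11,418.5 × exp(−580/8276.8) = 11,418.5 × 0.93232 = 10,645.7 kg.

final mass ≈ 10600 kg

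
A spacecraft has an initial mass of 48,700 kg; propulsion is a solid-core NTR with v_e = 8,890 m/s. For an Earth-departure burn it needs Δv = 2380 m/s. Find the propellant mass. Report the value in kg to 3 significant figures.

propellant mass ≈ 11400 kg

m₀/m_f = exp(Δv / v_e) = exp(2380 / 8890.0) = exp(0.2677) = 1.3070.
m_f = 48,700 / 1.3070 = 37,260.9 kg, so propellant = m₀ − m_f = 48,700 − 37,260.9 = 11,439.1 kg.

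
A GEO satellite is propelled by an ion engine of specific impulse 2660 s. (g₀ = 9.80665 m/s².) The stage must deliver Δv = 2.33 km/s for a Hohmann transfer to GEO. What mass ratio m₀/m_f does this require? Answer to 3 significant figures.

v_e = Isp · g₀ = 2660 × 9.80665 = 26085.7 m/s.
Rocket equation: m₀/m_f = exp(Δv / v_e) = exp(2330 / 26085.7) = exp(0.0893) = 1.0934.

mass ratio ≈ 1.09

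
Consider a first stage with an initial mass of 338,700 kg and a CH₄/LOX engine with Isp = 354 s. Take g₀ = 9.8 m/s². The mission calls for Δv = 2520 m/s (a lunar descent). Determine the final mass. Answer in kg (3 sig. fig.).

v_e = Isp · g₀ = 354 × 9.8 = 3469.2 m/s.
m₀/m_f = exp(Δv / v_e) = exp(2520 / 3469.2) = exp(0.7264) = 2.0676.
m_f = m₀ / 2.0676 = 338,700 / 2.0676 = 163,813 kg.

final mass ≈ 164000 kg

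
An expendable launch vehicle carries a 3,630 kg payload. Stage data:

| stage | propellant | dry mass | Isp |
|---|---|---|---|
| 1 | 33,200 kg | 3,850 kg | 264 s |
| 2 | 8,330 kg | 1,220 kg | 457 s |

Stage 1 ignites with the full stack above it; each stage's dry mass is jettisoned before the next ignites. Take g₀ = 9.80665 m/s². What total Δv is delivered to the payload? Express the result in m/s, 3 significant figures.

Δv ≈ 7280 m/s

Ignition mass of stage 1 = 33,200+3,850 + 8,330+1,220 + 3,630 = 50,230 kg.
Stage 1: m₀ = 50,230 kg, m_f = 50,230 − 33,200 = 17,030 kg; Δv = 264×9.80665×ln(2.95) = 2589.0×1.0816 ≈ 2800 m/s.
Stage 2: m₀ = 13,180 kg, m_f = 13,180 − 8,330 = 4,850 kg; Δv = 457×9.80665×ln(2.718) = 4481.6×0.9997 ≈ 4480 m/s.
Total Δv = 2800 + 4480 = 7280 m/s.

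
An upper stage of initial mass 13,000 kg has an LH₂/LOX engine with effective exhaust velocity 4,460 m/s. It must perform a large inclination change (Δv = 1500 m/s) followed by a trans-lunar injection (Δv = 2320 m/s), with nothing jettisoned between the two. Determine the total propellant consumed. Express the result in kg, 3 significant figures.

total propellant consumed ≈ 7480 kg

After the first burn: m = 13000 × exp(−1500/4460.0) = 13000 × 0.71439 = 9,287.07 kg.
After the second burn: m = 9,287.07 × exp(−2320/4460.0) = 9,287.07 × 0.59441 = 5,520.33 kg.
Total propellant = m₀ − m_final = 13000 − 5,520.33 = 7,479.67 kg.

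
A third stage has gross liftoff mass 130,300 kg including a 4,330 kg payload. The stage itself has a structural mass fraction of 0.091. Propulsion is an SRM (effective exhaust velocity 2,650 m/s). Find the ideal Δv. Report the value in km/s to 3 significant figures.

Δv ≈ 5.59 km/s

Stage wet mass = m₀ − payload = 130,300 − 4,330 = 125,970 kg.
Stage dry mass = ε × stage wet mass = 0.091 × 125,970 = 11,463.3 kg.
Burnout mass m_f = stage dry + payload = 11,463.3 + 4,330 = 15,793.3 kg.
Δv = v_e · ln(130,300/15,793.3) = 2650.0 × ln(8.25) = 2650.0 × 2.1103 ≈ 5592 m/s.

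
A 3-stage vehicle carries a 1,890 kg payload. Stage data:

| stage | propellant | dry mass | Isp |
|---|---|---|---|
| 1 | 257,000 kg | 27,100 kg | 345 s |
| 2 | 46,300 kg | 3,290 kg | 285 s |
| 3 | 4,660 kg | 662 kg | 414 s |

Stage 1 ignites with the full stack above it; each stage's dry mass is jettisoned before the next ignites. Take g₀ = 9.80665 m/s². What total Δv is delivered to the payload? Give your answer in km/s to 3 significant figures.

Δv ≈ 13.7 km/s

Ignition mass of stage 1 = 257,000+27,100 + 46,300+3,290 + 4,660+662 + 1,890 = 340,902 kg.
Stage 1: m₀ = 340,902 kg, m_f = 340,902 − 257,000 = 83,902 kg; Δv = 345×9.80665×ln(4.063) = 3383.3×1.4019 ≈ 4743 m/s.
Stage 2: m₀ = 56,802 kg, m_f = 56,802 − 46,300 = 10,502 kg; Δv = 285×9.80665×ln(5.409) = 2794.9×1.6880 ≈ 4718 m/s.
Stage 3: m₀ = 7,212 kg, m_f = 7,212 − 4,660 = 2,552 kg; Δv = 414×9.80665×ln(2.826) = 4060.0×1.0389 ≈ 4218 m/s.
Total Δv = 4743 + 4718 + 4218 = 13679 m/s.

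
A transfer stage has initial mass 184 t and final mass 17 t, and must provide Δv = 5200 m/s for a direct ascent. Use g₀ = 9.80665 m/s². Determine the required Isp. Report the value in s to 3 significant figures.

Isp ≈ 223 s

ln(m₀/m_f) = ln(184000/17000) = ln(10.82) = 2.3817.
By the Tsiolkovsky rocket equation, v_e = Δv / ln(m₀/m_f) = 5200 / 2.3817 = 2183.3 m/s.
Isp = v_e / g₀ = 2183.3 / 9.80665 = 222.6 s.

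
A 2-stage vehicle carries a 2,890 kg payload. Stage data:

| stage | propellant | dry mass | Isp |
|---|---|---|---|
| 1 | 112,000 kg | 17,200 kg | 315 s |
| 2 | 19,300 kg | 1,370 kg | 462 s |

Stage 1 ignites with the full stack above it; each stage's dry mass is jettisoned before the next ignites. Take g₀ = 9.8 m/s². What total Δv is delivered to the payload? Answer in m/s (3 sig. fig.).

Δv ≈ 11800 m/s

Ignition mass of stage 1 = 112,000+17,200 + 19,300+1,370 + 2,890 = 152,760 kg.
Stage 1: m₀ = 152,760 kg, m_f = 152,760 − 112,000 = 40,760 kg; Δv = 315×9.8×ln(3.748) = 3087.0×1.3212 ≈ 4078 m/s.
Stage 2: m₀ = 23,560 kg, m_f = 23,560 − 19,300 = 4,260 kg; Δv = 462×9.8×ln(5.531) = 4527.6×1.7103 ≈ 7743 m/s.
Total Δv = 4078 + 7743 = 11821 m/s.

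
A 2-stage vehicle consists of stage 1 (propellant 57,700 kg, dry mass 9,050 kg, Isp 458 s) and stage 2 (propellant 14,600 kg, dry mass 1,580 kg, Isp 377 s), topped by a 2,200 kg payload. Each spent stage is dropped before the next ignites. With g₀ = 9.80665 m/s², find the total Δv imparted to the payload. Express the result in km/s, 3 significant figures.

Δv ≈ 10.9 km/s

Ignition mass of stage 1 = 57,700+9,050 + 14,600+1,580 + 2,200 = 85,130 kg.
Stage 1: m₀ = 85,130 kg, m_f = 85,130 − 57,700 = 27,430 kg; Δv = 458×9.80665×ln(3.104) = 4491.4×1.1325 ≈ 5087 m/s.
Stage 2: m₀ = 18,380 kg, m_f = 18,380 − 14,600 = 3,780 kg; Δv = 377×9.80665×ln(4.862) = 3697.1×1.5815 ≈ 5847 m/s.
Total Δv = 5087 + 5847 = 10934 m/s.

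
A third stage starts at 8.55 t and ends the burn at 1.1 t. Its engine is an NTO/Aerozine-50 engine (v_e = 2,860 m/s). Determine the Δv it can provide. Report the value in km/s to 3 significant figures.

Rocket equation: Δv = v_e · ln(m₀/m_f) = 2860.0 × ln(7.773) = 2860.0 × 2.0506 ≈ 5864.8 m/s.

Δv ≈ 5.86 km/s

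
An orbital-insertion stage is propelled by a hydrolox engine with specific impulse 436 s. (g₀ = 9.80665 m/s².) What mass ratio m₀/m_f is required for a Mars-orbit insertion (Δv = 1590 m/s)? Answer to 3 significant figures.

mass ratio ≈ 1.45

v_e = Isp · g₀ = 436 × 9.80665 = 4275.7 m/s.
m₀/m_f = exp(Δv / v_e) = exp(1590 / 4275.7) = exp(0.3719) = 1.4504.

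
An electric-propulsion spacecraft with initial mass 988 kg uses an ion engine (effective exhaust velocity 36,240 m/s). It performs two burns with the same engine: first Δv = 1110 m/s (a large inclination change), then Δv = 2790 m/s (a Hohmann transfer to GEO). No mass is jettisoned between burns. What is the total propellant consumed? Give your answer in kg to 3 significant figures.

After the first burn: m = 988 × exp(−1110/36240.0) = 988 × 0.96984 = 958.202 kg.
After the second burn: m = 958.202 × exp(−2790/36240.0) = 958.202 × 0.92590 = 887.199 kg.
Total propellant = m₀ − m_final = 988 − 887.199 = 100.801 kg.

total propellant consumed ≈ 101 kg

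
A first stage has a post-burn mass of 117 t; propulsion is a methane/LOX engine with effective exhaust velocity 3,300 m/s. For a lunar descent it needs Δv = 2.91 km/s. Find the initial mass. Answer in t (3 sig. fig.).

From the ideal rocket equation, m₀/m_f = exp(Δv / v_e) = exp(2910 / 3300.0) = exp(0.8818) = 2.4153.
m₀ = m_f × 2.4153 = 117 × 2.4153 = 282.59 t.

initial mass ≈ 283 t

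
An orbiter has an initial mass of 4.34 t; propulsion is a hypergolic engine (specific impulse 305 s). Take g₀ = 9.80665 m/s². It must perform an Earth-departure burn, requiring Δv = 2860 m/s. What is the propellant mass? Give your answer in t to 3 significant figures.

v_e = Isp · g₀ = 305 × 9.80665 = 2991.0 m/s.
m₀/m_f = exp(Δv / v_e) = exp(2860 / 2991.0) = exp(0.9562) = 2.6018.
m_f = 4.34 / 2.6018 = 1.66808 t, so propellant = m₀ − m_f = 4.34 − 1.66808 = 2.67192 t.

propellant mass ≈ 2.67 t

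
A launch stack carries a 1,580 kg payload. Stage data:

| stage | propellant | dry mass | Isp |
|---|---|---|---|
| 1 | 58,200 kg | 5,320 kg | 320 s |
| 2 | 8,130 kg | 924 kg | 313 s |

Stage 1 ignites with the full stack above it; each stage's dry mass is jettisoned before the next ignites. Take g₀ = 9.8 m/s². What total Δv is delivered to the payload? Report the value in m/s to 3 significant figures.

Ignition mass of stage 1 = 58,200+5,320 + 8,130+924 + 1,580 = 74,154 kg.
Stage 1: m₀ = 74,154 kg, m_f = 74,154 − 58,200 = 15,954 kg; Δv = 320×9.8×ln(4.648) = 3136.0×1.5364 ≈ 4818 m/s.
Stage 2: m₀ = 10,634 kg, m_f = 10,634 − 8,130 = 2,504 kg; Δv = 313×9.8×ln(4.247) = 3067.4×1.4462 ≈ 4436 m/s.
Total Δv = 4818 + 4436 = 9254 m/s.

Δv ≈ 9250 m/s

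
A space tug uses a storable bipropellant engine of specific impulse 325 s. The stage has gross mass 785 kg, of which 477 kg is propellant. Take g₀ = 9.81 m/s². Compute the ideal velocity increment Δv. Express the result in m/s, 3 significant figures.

Δv ≈ 2980 m/s

v_e = Isp · g₀ = 325 × 9.81 = 3188.2 m/s.
m_f = m₀ − m_prop = 785 − 477 = 308 kg.
Using Δv = v_e ln(m₀/m_f): Δv = v_e · ln(m₀/m_f) = 3188.2 × ln(2.549) = 3188.2 × 0.9356 ≈ 2982.9 m/s.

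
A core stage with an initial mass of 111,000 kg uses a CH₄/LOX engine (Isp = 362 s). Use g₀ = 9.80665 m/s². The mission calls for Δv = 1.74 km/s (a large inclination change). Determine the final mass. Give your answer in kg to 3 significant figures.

v_e = Isp · g₀ = 362 × 9.80665 = 3550.0 m/s.
m₀/m_f = exp(Δv / v_e) = exp(1740 / 3550.0) = exp(0.4901) = 1.6325.
m_f = m₀ / 1.6325 = 111,000 / 1.6325 = 67,993.9 kg.

final mass ≈ 68000 kg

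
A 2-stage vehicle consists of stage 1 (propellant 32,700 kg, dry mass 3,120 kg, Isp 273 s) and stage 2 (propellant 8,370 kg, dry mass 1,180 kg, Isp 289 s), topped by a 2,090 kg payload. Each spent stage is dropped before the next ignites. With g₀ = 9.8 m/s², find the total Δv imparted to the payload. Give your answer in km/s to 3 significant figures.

Ignition mass of stage 1 = 32,700+3,120 + 8,370+1,180 + 2,090 = 47,460 kg.
Stage 1: m₀ = 47,460 kg, m_f = 47,460 − 32,700 = 14,760 kg; Δv = 273×9.8×ln(3.215) = 2675.4×1.1680 ≈ 3125 m/s.
Stage 2: m₀ = 11,640 kg, m_f = 11,640 − 8,370 = 3,270 kg; Δv = 289×9.8×ln(3.56) = 2832.2×1.2697 ≈ 3596 m/s.
Total Δv = 3125 + 3596 = 6721 m/s.

Δv ≈ 6.72 km/s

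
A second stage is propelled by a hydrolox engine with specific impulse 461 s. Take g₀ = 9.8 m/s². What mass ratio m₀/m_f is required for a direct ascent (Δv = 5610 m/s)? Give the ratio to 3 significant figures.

v_e = Isp · g₀ = 461 × 9.8 = 4517.8 m/s.
From the ideal rocket equation, m₀/m_f = exp(Δv / v_e) = exp(5610 / 4517.8) = exp(1.2418) = 3.4617.

mass ratio ≈ 3.46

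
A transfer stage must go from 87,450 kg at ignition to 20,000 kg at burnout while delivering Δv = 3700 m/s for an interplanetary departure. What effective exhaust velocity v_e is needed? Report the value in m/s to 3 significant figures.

ln(m₀/m_f) = ln(87450/20000) = ln(4.372) = 1.4753.
By the Tsiolkovsky rocket equation, v_e = Δv / ln(m₀/m_f) = 3700 / 1.4753 = 2507.9 m/s.

v_e ≈ 2510 m/s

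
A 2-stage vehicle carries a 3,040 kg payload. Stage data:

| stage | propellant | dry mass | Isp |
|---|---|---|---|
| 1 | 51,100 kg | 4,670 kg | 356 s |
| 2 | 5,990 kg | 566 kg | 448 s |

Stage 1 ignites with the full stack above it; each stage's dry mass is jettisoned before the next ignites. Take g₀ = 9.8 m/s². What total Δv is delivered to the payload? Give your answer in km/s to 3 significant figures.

Δv ≈ 9.61 km/s

Ignition mass of stage 1 = 51,100+4,670 + 5,990+566 + 3,040 = 65,366 kg.
Stage 1: m₀ = 65,366 kg, m_f = 65,366 − 51,100 = 14,266 kg; Δv = 356×9.8×ln(4.582) = 3488.8×1.5221 ≈ 5310 m/s.
Stage 2: m₀ = 9,596 kg, m_f = 9,596 − 5,990 = 3,606 kg; Δv = 448×9.8×ln(2.661) = 4390.4×0.9787 ≈ 4297 m/s.
Total Δv = 5310 + 4297 = 9607 m/s.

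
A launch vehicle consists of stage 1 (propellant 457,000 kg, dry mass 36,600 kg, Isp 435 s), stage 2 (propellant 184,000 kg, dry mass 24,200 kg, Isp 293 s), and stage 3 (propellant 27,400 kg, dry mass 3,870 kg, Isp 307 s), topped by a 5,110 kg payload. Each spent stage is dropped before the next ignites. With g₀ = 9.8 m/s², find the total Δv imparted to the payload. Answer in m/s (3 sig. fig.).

Δv ≈ 12300 m/s

Ignition mass of stage 1 = 457,000+36,600 + 184,000+24,200 + 27,400+3,870 + 5,110 = 738,180 kg.
Stage 1: m₀ = 738,180 kg, m_f = 738,180 − 457,000 = 281,180 kg; Δv = 435×9.8×ln(2.625) = 4263.0×0.9652 ≈ 4115 m/s.
Stage 2: m₀ = 244,580 kg, m_f = 244,580 − 184,000 = 60,580 kg; Δv = 293×9.8×ln(4.037) = 2871.4×1.3956 ≈ 4007 m/s.
Stage 3: m₀ = 36,380 kg, m_f = 36,380 − 27,400 = 8,980 kg; Δv = 307×9.8×ln(4.051) = 3008.6×1.3990 ≈ 4209 m/s.
Total Δv = 4115 + 4007 + 4209 = 12331 m/s.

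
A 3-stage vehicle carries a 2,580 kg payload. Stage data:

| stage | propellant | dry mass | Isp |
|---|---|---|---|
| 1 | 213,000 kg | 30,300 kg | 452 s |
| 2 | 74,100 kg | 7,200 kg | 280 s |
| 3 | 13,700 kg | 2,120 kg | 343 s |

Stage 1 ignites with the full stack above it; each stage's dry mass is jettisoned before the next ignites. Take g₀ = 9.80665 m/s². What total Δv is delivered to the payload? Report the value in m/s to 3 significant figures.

Ignition mass of stage 1 = 213,000+30,300 + 74,100+7,200 + 13,700+2,120 + 2,580 = 343,000 kg.
Stage 1: m₀ = 343,000 kg, m_f = 343,000 − 213,000 = 130,000 kg; Δv = 452×9.80665×ln(2.638) = 4432.6×0.9702 ≈ 4300 m/s.
Stage 2: m₀ = 99,700 kg, m_f = 99,700 − 74,100 = 25,600 kg; Δv = 280×9.80665×ln(3.895) = 2745.9×1.3596 ≈ 3733 m/s.
Stage 3: m₀ = 18,400 kg, m_f = 18,400 − 13,700 = 4,700 kg; Δv = 343×9.80665×ln(3.915) = 3363.7×1.3648 ≈ 4591 m/s.
Total Δv = 4300 + 3733 + 4591 = 12624 m/s.

Δv ≈ 12600 m/s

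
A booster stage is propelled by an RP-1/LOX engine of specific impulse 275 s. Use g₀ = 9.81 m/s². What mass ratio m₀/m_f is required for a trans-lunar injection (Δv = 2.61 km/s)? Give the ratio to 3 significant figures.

mass ratio ≈ 2.63

v_e = Isp · g₀ = 275 × 9.81 = 2697.8 m/s.
From the ideal rocket equation, m₀/m_f = exp(Δv / v_e) = exp(2610 / 2697.8) = exp(0.9675) = 2.6313.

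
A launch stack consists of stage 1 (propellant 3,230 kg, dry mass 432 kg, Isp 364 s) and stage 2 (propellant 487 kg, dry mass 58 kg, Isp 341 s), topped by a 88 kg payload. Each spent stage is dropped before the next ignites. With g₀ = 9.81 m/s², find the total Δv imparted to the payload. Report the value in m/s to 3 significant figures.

Δv ≈ 9890 m/s

Ignition mass of stage 1 = 3,230+432 + 487+58 + 88 = 4,295 kg.
Stage 1: m₀ = 4,295 kg, m_f = 4,295 − 3,230 = 1,065 kg; Δv = 364×9.81×ln(4.033) = 3570.8×1.3945 ≈ 4979 m/s.
Stage 2: m₀ = 633 kg, m_f = 633 − 487 = 146 kg; Δv = 341×9.81×ln(4.336) = 3345.2×1.4669 ≈ 4907 m/s.
Total Δv = 4979 + 4907 = 9886 m/s.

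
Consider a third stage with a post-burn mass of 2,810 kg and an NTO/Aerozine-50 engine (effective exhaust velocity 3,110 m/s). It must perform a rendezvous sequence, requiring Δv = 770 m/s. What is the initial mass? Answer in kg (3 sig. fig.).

initial mass ≈ 3600 kg

Using Δv = v_e ln(m₀/m_f): m₀/m_f = exp(Δv / v_e) = exp(770 / 3110.0) = exp(0.2476) = 1.2809.
m₀ = m_f × 1.2809 = 2,810 × 1.2809 = 3,599.33 kg.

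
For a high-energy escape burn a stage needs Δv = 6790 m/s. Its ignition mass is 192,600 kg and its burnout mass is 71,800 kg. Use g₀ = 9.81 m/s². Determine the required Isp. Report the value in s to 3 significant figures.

Isp ≈ 701 s

ln(m₀/m_f) = ln(192600/71800) = ln(2.682) = 0.9867.
Using Δv = v_e ln(m₀/m_f): v_e = Δv / ln(m₀/m_f) = 6790 / 0.9867 = 6881.3 m/s.
Isp = v_e / g₀ = 6881.3 / 9.81 = 701.5 s.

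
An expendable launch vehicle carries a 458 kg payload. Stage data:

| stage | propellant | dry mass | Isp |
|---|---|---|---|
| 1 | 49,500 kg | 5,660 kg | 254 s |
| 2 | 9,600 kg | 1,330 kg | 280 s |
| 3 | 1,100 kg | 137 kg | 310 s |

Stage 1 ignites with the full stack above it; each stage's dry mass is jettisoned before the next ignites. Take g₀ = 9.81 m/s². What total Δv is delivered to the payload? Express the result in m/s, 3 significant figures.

Δv ≈ 10400 m/s

Ignition mass of stage 1 = 49,500+5,660 + 9,600+1,330 + 1,100+137 + 458 = 67,785 kg.
Stage 1: m₀ = 67,785 kg, m_f = 67,785 − 49,500 = 18,285 kg; Δv = 254×9.81×ln(3.707) = 2491.7×1.3103 ≈ 3265 m/s.
Stage 2: m₀ = 12,625 kg, m_f = 12,625 − 9,600 = 3,025 kg; Δv = 280×9.81×ln(4.174) = 2746.8×1.4288 ≈ 3925 m/s.
Stage 3: m₀ = 1,695 kg, m_f = 1,695 − 1,100 = 595 kg; Δv = 310×9.81×ln(2.849) = 3041.1×1.0469 ≈ 3184 m/s.
Total Δv = 3265 + 3925 + 3184 = 10374 m/s.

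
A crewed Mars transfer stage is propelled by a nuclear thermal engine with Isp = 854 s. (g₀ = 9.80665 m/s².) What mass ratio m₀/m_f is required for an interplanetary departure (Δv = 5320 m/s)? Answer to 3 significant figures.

v_e = Isp · g₀ = 854 × 9.80665 = 8374.9 m/s.
m₀/m_f = exp(Δv / v_e) = exp(5320 / 8374.9) = exp(0.6352) = 1.8875.

mass ratio ≈ 1.89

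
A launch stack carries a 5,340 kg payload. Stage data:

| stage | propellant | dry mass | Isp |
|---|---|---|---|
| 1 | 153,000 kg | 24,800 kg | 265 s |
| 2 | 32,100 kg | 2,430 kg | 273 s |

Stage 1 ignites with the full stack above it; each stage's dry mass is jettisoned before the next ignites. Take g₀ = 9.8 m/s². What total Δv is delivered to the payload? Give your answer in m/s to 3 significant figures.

Ignition mass of stage 1 = 153,000+24,800 + 32,100+2,430 + 5,340 = 217,670 kg.
Stage 1: m₀ = 217,670 kg, m_f = 217,670 − 153,000 = 64,670 kg; Δv = 265×9.8×ln(3.366) = 2597.0×1.2137 ≈ 3152 m/s.
Stage 2: m₀ = 39,870 kg, m_f = 39,870 − 32,100 = 7,770 kg; Δv = 273×9.8×ln(5.131) = 2675.4×1.6354 ≈ 4375 m/s.
Total Δv = 3152 + 4375 = 7527 m/s.

Δv ≈ 7530 m/s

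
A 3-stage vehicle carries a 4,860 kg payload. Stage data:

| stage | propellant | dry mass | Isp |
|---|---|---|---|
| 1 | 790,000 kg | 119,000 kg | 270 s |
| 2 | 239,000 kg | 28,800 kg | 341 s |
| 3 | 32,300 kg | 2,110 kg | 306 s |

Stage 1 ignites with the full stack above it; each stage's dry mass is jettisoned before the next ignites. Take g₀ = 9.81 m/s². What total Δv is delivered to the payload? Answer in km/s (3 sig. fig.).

Ignition mass of stage 1 = 790,000+119,000 + 239,000+28,800 + 32,300+2,110 + 4,860 = 1,216,070 kg.
Stage 1: m₀ = 1,216,070 kg, m_f = 1,216,070 − 790,000 = 426,070 kg; Δv = 270×9.81×ln(2.854) = 2648.7×1.0488 ≈ 2778 m/s.
Stage 2: m₀ = 307,070 kg, m_f = 307,070 − 239,000 = 68,070 kg; Δv = 341×9.81×ln(4.511) = 3345.2×1.5065 ≈ 5040 m/s.
Stage 3: m₀ = 39,270 kg, m_f = 39,270 − 32,300 = 6,970 kg; Δv = 306×9.81×ln(5.634) = 3001.9×1.7288 ≈ 5190 m/s.
Total Δv = 2778 + 5040 + 5190 = 13008 m/s.

Δv ≈ 13.0 km/s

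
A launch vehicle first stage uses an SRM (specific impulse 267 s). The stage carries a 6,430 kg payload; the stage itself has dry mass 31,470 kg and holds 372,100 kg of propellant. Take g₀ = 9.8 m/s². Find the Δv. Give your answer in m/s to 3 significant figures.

Δv ≈ 6230 m/s

v_e = Isp · g₀ = 267 × 9.8 = 2616.6 m/s.
m₀ = payload + dry + propellant = 6,430 + 31,470 + 372,100 = 410,000 kg.
m_f = payload + dry = 6,430 + 31,470 = 37,900 kg.
From the ideal rocket equation, Δv = v_e · ln(m₀/m_f) = 2616.6 × ln(10.82) = 2616.6 × 2.3812 ≈ 6230.7 m/s.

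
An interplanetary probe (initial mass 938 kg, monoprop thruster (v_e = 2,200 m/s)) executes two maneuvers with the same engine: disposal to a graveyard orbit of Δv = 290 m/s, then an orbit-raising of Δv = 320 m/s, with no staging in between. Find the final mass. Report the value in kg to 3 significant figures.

After the first burn: m = 938 × exp(−290/2200.0) = 938 × 0.87650 = 822.157 kg.
After the second burn: m = 822.157 × exp(−320/2200.0) = 822.157 × 0.86463 = 710.862 kg.

final mass ≈ 711 kg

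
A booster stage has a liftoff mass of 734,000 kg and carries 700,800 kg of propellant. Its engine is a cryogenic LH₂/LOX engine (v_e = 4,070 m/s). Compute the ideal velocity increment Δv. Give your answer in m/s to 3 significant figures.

m_f = m₀ − m_prop = 734,000 − 700,800 = 33,200 kg.
Δv = v_e · ln(m₀/m_f) = 4070.0 × ln(22.11) = 4070.0 × 3.0960 ≈ 12600.6 m/s.

Δv ≈ 12600 m/s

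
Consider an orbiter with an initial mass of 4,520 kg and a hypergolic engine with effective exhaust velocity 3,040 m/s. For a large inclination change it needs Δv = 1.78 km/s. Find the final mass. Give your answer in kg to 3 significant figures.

By the Tsiolkovsky rocket equation, m₀/m_f = exp(Δv / v_e) = exp(1780 / 3040.0) = exp(0.5855) = 1.7959.
m_f = m₀ / 1.7959 = 4,520 / 1.7959 = 2,516.84 kg.

final mass ≈ 2520 kg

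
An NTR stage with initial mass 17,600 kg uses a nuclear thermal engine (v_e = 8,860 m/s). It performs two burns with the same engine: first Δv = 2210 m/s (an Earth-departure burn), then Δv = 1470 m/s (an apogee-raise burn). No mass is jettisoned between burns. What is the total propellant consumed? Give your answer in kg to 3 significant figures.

total propellant consumed ≈ 5980 kg

After the first burn: m = 17600 × exp(−2210/8860.0) = 17600 × 0.77924 = 13,714.6 kg.
After the second burn: m = 13,714.6 × exp(−1470/8860.0) = 13,714.6 × 0.84712 = 11,617.9 kg.
Total propellant = m₀ − m_final = 17600 − 11,617.9 = 5,982.1 kg.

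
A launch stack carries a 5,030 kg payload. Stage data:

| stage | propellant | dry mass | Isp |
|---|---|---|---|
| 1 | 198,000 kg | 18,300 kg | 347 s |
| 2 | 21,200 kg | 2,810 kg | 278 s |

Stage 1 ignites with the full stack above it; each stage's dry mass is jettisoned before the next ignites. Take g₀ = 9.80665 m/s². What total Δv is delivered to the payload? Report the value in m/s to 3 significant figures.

Ignition mass of stage 1 = 198,000+18,300 + 21,200+2,810 + 5,030 = 245,340 kg.
Stage 1: m₀ = 245,340 kg, m_f = 245,340 − 198,000 = 47,340 kg; Δv = 347×9.80665×ln(5.183) = 3402.9×1.6453 ≈ 5599 m/s.
Stage 2: m₀ = 29,040 kg, m_f = 29,040 − 21,200 = 7,840 kg; Δv = 278×9.80665×ln(3.704) = 2726.2×1.3094 ≈ 3570 m/s.
Total Δv = 5599 + 3570 = 9169 m/s.

Δv ≈ 9170 m/s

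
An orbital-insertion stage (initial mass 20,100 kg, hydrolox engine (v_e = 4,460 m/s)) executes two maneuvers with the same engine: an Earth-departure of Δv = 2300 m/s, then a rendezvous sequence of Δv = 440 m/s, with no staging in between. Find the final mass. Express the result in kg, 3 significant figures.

final mass ≈ 10900 kg

After the first burn: m = 20100 × exp(−2300/4460.0) = 20100 × 0.59709 = 12,001.5 kg.
After the second burn: m = 12,001.5 × exp(−440/4460.0) = 12,001.5 × 0.90606 = 10,874.1 kg.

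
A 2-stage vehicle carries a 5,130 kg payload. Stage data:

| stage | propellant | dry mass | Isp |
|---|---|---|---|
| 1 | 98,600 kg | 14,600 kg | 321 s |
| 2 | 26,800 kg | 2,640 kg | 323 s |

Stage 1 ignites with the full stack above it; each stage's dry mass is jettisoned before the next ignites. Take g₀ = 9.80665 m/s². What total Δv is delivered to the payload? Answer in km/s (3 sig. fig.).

Δv ≈ 8.19 km/s

Ignition mass of stage 1 = 98,600+14,600 + 26,800+2,640 + 5,130 = 147,770 kg.
Stage 1: m₀ = 147,770 kg, m_f = 147,770 − 98,600 = 49,170 kg; Δv = 321×9.80665×ln(3.005) = 3147.9×1.1004 ≈ 3464 m/s.
Stage 2: m₀ = 34,570 kg, m_f = 34,570 − 26,800 = 7,770 kg; Δv = 323×9.80665×ln(4.449) = 3167.5×1.4927 ≈ 4728 m/s.
Total Δv = 3464 + 4728 = 8192 m/s.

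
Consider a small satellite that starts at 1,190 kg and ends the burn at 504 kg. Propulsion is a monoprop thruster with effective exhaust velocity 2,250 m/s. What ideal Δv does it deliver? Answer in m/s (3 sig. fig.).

Δv ≈ 1930 m/s

Using Δv = v_e ln(m₀/m_f): Δv = v_e · ln(m₀/m_f) = 2250.0 × ln(2.361) = 2250.0 × 0.8591 ≈ 1933.0 m/s.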